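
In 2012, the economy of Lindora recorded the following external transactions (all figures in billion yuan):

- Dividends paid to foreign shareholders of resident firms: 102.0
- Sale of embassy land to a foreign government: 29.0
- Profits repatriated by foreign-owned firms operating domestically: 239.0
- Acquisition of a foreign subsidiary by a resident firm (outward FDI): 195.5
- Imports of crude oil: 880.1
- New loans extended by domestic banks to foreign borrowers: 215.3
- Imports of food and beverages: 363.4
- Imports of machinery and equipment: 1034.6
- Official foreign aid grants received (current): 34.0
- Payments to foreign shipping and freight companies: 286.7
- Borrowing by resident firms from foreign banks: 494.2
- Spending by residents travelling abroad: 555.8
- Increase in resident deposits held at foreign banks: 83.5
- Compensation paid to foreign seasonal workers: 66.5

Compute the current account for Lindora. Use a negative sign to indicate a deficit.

Goods: -363.4 - 880.1 - 1034.6 = -2278.1
Services: -286.7 - 555.8 = -842.5
Primary income: -239.0 - 66.5 - 102.0 = -407.5
Secondary income: 34.0
Current account = (-2278.1) + (-842.5) + (-407.5) + 34.0 = -3494.1
(Excluded from the current account — capital account: sale of embassy land to a foreign government 29.0; financial account: acquisition of a foreign subsidiary by a resident firm (outward FDI) 195.5, new loans extended by domestic banks to foreign borrowers 215.3, borrowing by resident firms from foreign banks 494.2, increase in resident deposits held at foreign banks 83.5.)

-3494.1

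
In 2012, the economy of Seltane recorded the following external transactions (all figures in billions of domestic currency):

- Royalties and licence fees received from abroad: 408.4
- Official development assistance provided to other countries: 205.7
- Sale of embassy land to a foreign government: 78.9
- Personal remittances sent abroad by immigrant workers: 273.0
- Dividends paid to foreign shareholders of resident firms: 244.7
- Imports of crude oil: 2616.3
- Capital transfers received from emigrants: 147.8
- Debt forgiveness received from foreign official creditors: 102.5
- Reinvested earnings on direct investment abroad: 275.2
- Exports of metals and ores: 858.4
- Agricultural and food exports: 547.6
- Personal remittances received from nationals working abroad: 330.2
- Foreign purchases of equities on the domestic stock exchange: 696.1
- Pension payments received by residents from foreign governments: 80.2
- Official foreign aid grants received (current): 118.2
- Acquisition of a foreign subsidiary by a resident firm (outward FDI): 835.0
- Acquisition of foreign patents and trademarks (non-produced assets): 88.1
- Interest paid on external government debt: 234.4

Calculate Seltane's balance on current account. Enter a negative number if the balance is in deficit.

-955.9

Goods: 858.4 + 547.6 - 2616.3 = -1210.3
Services: 408.4
Primary income: -234.4 - 244.7 + 275.2 = -203.9
Secondary income: 330.2 + 80.2 + 118.2 - 273.0 - 205.7 = 49.9
Current account = (-1210.3) + 408.4 + (-203.9) + 49.9 = -955.9
(Excluded from the current account — capital account: sale of embassy land to a foreign government 78.9, capital transfers received from emigrants 147.8, debt forgiveness received from foreign official creditors 102.5, acquisition of foreign patents and trademarks (non-produced assets) 88.1; financial account: foreign purchases of equities on the domestic stock exchange 696.1, acquisition of a foreign subsidiary by a resident firm (outward FDI) 835.0.)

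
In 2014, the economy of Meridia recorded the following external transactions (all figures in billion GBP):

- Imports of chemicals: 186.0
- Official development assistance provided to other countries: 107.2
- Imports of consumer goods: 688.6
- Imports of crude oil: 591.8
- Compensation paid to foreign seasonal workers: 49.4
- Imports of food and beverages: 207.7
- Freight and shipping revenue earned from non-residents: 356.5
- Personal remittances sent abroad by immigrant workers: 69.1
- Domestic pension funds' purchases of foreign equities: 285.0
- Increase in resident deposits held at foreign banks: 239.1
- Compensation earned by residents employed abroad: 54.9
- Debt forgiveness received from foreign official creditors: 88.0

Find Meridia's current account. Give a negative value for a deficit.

Goods: -186.0 - 207.7 - 591.8 - 688.6 = -1674.1
Services: 356.5
Primary income: -49.4 + 54.9 = 5.5
Secondary income: -69.1 - 107.2 = -176.3
Current account = (-1674.1) + 356.5 + 5.5 + (-176.3) = -1488.4
(Excluded from the current account — financial account: domestic pension funds' purchases of foreign equities 285.0, increase in resident deposits held at foreign banks 239.1; capital account: debt forgiveness received from foreign official creditors 88.0.)

-1488.4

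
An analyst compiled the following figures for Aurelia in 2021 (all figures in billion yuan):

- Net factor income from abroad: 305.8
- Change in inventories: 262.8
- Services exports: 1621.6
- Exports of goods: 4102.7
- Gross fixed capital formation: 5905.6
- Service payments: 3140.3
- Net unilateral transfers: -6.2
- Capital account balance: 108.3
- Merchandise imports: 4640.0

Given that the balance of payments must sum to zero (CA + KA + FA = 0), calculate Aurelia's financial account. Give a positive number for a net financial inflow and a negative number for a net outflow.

1648.1

Goods balance = 4102.7 - 4640.0 = -537.3
Services balance = 1621.6 - 3140.3 = -1518.7
Trade balance (goods + services) = -537.3 + (-1518.7) = -2056.0
Net primary income = 305.8
Net secondary income = -6.2
Current account = -2056.0 + 305.8 + (-6.2) = -1756.4
Financial account = -(-1756.4 + 108.3) = 1648.1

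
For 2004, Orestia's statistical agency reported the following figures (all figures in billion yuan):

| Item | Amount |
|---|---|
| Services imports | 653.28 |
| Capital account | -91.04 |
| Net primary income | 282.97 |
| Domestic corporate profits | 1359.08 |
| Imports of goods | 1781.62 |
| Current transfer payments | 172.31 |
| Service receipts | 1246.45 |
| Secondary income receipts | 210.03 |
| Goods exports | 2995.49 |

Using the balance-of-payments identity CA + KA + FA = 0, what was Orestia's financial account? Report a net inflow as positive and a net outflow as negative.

-2036.69

Goods balance = 2995.49 - 1781.62 = 1213.87
Services balance = 1246.45 - 653.28 = 593.17
Trade balance (goods + services) = 1213.87 + 593.17 = 1807.04
Net primary income = 282.97
Net secondary income = 210.03 - 172.31 = 37.72
Current account = 1807.04 + 282.97 + 37.72 = 2127.73
Financial account = -(2127.73 + (-91.04)) = -2036.69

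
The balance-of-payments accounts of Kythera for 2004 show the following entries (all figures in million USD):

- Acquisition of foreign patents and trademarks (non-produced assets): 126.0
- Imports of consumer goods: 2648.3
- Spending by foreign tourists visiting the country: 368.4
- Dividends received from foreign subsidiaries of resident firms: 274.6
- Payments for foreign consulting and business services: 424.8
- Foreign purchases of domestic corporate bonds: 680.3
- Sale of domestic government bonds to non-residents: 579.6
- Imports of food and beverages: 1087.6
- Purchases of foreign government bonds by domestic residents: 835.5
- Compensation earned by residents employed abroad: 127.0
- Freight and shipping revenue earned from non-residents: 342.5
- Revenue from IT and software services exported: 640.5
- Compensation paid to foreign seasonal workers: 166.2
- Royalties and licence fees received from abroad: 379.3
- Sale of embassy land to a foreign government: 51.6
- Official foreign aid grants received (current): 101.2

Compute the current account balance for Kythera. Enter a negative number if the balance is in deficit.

Goods: -1087.6 - 2648.3 = -3735.9
Services: 379.3 + 342.5 - 424.8 + 640.5 + 368.4 = 1305.9
Primary income: 274.6 + 127.0 - 166.2 = 235.4
Secondary income: 101.2
Current account = (-3735.9) + 1305.9 + 235.4 + 101.2 = -2093.4
(Excluded from the current account — capital account: acquisition of foreign patents and trademarks (non-produced assets) 126.0, sale of embassy land to a foreign government 51.6; financial account: foreign purchases of domestic corporate bonds 680.3, sale of domestic government bonds to non-residents 579.6, purchases of foreign government bonds by domestic residents 835.5.)

-2093.4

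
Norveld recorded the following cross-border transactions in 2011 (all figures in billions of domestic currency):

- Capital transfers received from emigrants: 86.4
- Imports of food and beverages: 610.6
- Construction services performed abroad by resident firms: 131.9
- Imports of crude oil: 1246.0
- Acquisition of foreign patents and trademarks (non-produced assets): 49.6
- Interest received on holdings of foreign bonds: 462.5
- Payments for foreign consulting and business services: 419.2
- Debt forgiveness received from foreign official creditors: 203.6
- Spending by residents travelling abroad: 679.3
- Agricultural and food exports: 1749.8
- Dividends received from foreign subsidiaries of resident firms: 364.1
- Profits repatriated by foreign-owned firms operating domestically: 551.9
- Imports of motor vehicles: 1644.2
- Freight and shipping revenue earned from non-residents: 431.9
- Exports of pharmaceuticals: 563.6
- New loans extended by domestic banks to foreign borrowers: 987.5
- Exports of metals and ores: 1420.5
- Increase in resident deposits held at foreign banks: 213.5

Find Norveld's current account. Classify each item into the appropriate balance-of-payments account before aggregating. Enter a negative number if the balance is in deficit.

Goods: 1749.8 - 1246.0 + 563.6 + 1420.5 - 1644.2 - 610.6 = 233.1
Services: -679.3 - 419.2 + 131.9 + 431.9 = -534.7
Primary income: 462.5 + 364.1 - 551.9 = 274.7
Current account = 233.1 + (-534.7) + 274.7 = -26.9
(Excluded from the current account — capital account: capital transfers received from emigrants 86.4, acquisition of foreign patents and trademarks (non-produced assets) 49.6, debt forgiveness received from foreign official creditors 203.6; financial account: new loans extended by domestic banks to foreign borrowers 987.5, increase in resident deposits held at foreign banks 213.5.)

-26.9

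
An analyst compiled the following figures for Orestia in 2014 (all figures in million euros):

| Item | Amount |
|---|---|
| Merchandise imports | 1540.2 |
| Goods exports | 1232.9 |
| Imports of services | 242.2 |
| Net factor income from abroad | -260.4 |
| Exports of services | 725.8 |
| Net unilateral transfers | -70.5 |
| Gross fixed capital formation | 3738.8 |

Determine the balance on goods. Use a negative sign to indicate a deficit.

-307.3

Goods balance = 1232.9 - 1540.2 = -307.3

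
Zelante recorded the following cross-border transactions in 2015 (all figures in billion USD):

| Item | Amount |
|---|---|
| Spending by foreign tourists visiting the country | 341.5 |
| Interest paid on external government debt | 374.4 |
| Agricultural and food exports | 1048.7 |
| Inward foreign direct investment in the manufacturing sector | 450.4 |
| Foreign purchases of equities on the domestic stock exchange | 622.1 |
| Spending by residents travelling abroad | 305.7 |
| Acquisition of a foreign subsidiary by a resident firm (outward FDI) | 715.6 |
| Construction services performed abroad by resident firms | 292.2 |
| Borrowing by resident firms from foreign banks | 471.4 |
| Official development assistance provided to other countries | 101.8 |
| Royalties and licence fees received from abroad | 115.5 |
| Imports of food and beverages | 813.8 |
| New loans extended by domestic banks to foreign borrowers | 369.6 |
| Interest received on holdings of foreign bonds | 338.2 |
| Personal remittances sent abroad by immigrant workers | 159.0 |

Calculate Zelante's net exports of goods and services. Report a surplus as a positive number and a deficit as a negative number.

Goods: -813.8 + 1048.7 = 234.9
Services: 292.2 + 115.5 - 305.7 + 341.5 = 443.5
Trade balance = 234.9 + 443.5 = 678.4
(Excluded from the trade balance — primary income: interest paid on external government debt 374.4, interest received on holdings of foreign bonds 338.2; financial account: inward foreign direct investment in the manufacturing sector 450.4, foreign purchases of equities on the domestic stock exchange 622.1, acquisition of a foreign subsidiary by a resident firm (outward FDI) 715.6, borrowing by resident firms from foreign banks 471.4, new loans extended by domestic banks to foreign borrowers 369.6; secondary income: official development assistance provided to other countries 101.8, personal remittances sent abroad by immigrant workers 159.0.)

678.4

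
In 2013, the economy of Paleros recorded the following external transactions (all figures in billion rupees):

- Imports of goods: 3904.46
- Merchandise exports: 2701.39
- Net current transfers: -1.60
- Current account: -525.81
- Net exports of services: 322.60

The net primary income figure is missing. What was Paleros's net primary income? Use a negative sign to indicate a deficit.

Current account = goods balance + services balance + net primary income + net secondary income
Sum of the known components = -882.07
Net primary income = CA - (known components) = -525.81 - (-882.07) = 356.26

356.26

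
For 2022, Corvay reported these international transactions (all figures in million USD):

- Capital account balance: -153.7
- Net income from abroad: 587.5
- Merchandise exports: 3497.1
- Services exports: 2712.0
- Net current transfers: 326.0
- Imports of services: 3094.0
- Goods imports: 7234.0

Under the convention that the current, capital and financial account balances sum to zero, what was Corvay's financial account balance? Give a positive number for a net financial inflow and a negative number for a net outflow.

Goods balance = 3497.1 - 7234.0 = -3736.9
Services balance = 2712.0 - 3094.0 = -382.0
Trade balance (goods + services) = -3736.9 + (-382.0) = -4118.9
Net primary income = 587.5
Net secondary income = 326.0
Current account = -4118.9 + 587.5 + 326.0 = -3205.4
Financial account = -(-3205.4 + (-153.7)) = 3359.1

3359.1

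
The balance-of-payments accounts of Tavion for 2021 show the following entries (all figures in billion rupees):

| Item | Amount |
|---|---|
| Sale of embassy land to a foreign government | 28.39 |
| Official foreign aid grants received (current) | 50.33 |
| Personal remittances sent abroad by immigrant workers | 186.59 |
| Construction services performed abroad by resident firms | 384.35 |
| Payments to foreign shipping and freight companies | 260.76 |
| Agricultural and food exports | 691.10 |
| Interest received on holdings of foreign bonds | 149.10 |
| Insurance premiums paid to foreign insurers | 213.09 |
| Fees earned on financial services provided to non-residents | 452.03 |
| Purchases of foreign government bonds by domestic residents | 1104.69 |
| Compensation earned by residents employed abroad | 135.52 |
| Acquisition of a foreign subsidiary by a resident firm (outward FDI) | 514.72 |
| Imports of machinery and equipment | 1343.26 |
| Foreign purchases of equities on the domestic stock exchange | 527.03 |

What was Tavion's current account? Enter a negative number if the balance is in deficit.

Goods: 691.10 - 1343.26 = -652.16
Services: -260.76 + 384.35 - 213.09 + 452.03 = 362.53
Primary income: 135.52 + 149.10 = 284.62
Secondary income: 50.33 - 186.59 = -136.26
Current account = (-652.16) + 362.53 + 284.62 + (-136.26) = -141.27
(Excluded from the current account — capital account: sale of embassy land to a foreign government 28.39; financial account: purchases of foreign government bonds by domestic residents 1104.69, acquisition of a foreign subsidiary by a resident firm (outward FDI) 514.72, foreign purchases of equities on the domestic stock exchange 527.03.)

-141.27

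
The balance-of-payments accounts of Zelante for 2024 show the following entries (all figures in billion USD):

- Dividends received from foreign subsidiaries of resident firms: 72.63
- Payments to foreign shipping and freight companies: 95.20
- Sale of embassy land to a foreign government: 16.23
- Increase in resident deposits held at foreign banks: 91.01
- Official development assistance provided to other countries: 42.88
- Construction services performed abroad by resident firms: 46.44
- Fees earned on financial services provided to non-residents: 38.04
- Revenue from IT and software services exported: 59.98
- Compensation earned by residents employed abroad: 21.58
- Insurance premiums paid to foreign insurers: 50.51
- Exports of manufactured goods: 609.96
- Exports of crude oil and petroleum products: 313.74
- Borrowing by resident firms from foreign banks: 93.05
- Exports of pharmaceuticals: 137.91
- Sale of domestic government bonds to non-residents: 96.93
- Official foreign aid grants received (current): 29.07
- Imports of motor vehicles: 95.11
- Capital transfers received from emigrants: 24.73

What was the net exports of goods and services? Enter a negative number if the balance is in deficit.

Goods: 609.96 + 137.91 + 313.74 - 95.11 = 966.50
Services: -95.20 + 38.04 + 46.44 - 50.51 + 59.98 = -1.25
Trade balance = 966.50 + (-1.25) = 965.25
(Excluded from the trade balance — primary income: dividends received from foreign subsidiaries of resident firms 72.63, compensation earned by residents employed abroad 21.58; capital account: sale of embassy land to a foreign government 16.23, capital transfers received from emigrants 24.73; financial account: increase in resident deposits held at foreign banks 91.01, borrowing by resident firms from foreign banks 93.05, sale of domestic government bonds to non-residents 96.93; secondary income: official development assistance provided to other countries 42.88, official foreign aid grants received (current) 29.07.)

965.25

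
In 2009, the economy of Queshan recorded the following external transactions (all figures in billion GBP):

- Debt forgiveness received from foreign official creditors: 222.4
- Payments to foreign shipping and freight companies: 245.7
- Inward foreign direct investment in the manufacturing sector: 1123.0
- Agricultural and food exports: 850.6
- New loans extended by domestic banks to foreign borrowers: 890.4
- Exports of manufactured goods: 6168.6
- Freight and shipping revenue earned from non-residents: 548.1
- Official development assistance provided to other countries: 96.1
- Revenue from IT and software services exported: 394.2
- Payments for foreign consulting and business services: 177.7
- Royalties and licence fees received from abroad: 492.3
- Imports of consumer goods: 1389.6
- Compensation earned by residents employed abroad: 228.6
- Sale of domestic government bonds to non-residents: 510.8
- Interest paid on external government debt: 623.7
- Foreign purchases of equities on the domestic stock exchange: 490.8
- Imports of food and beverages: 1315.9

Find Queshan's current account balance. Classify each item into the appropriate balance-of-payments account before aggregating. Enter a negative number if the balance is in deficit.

Goods: -1389.6 + 850.6 - 1315.9 + 6168.6 = 4313.7
Services: 492.3 - 245.7 + 394.2 - 177.7 + 548.1 = 1011.2
Primary income: 228.6 - 623.7 = -395.1
Secondary income: -96.1
Current account = 4313.7 + 1011.2 + (-395.1) + (-96.1) = 4833.7
(Excluded from the current account — capital account: debt forgiveness received from foreign official creditors 222.4; financial account: inward foreign direct investment in the manufacturing sector 1123.0, new loans extended by domestic banks to foreign borrowers 890.4, sale of domestic government bonds to non-residents 510.8, foreign purchases of equities on the domestic stock exchange 490.8.)

4833.7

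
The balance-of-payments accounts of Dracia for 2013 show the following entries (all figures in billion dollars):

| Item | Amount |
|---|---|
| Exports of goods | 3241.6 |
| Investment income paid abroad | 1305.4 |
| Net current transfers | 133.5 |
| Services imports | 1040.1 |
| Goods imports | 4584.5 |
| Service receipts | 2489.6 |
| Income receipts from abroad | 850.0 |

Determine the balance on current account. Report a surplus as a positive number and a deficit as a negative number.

-215.3

Goods balance = 3241.6 - 4584.5 = -1342.9
Services balance = 2489.6 - 1040.1 = 1449.5
Trade balance (goods + services) = -1342.9 + 1449.5 = 106.6
Net primary income = 850.0 - 1305.4 = -455.4
Net secondary income = 133.5
Current account = 106.6 + (-455.4) + 133.5 = -215.3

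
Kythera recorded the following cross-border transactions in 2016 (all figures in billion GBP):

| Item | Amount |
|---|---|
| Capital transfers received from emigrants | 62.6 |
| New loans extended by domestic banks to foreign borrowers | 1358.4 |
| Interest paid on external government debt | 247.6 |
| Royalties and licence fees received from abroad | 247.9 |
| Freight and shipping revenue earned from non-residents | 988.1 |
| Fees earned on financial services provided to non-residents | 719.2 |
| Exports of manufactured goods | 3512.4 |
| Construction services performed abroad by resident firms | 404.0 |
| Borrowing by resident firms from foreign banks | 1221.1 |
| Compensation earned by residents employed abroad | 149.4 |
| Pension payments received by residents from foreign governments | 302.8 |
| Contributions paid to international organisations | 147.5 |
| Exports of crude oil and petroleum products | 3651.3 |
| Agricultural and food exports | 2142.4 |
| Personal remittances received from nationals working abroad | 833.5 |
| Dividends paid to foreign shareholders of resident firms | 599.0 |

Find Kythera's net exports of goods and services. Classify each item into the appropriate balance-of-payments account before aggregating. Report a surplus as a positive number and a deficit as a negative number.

Goods: 3651.3 + 2142.4 + 3512.4 = 9306.1
Services: 988.1 + 404.0 + 719.2 + 247.9 = 2359.2
Trade balance = 9306.1 + 2359.2 = 11665.3
(Excluded from the trade balance — capital account: capital transfers received from emigrants 62.6; financial account: new loans extended by domestic banks to foreign borrowers 1358.4, borrowing by resident firms from foreign banks 1221.1; primary income: interest paid on external government debt 247.6, compensation earned by residents employed abroad 149.4, dividends paid to foreign shareholders of resident firms 599.0; secondary income: pension payments received by residents from foreign governments 302.8, contributions paid to international organisations 147.5, personal remittances received from nationals working abroad 833.5.)

11665.3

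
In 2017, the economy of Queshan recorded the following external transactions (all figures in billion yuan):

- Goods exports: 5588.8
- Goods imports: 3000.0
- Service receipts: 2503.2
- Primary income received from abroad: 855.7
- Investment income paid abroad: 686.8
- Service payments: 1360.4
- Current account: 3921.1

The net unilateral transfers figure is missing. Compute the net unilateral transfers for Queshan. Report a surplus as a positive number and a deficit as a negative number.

20.6

Current account = goods balance + services balance + net primary income + net secondary income
Sum of the known components = 3900.5
Net unilateral transfers = CA - (known components) = 3921.1 - 3900.5 = 20.6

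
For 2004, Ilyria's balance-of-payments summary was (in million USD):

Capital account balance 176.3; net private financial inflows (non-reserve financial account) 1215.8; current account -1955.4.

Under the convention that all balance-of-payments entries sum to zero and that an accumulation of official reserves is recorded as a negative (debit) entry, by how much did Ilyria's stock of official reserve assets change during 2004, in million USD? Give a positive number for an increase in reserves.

Official reserve transactions balance = -((-1955.4) + 176.3 + 1215.8) = 563.3
An accumulation of reserves is recorded as a debit (negative entry), so the change in the stock of reserves is the negative of that balance.
Change in official reserves = -(563.3) = -563.3

-563.3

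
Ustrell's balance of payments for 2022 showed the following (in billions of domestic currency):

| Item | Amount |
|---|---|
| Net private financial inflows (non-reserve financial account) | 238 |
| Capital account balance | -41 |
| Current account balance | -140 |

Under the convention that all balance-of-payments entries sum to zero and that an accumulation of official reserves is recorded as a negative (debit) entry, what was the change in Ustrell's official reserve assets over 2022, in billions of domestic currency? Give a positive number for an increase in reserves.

Official reserve transactions balance = -((-140) + (-41) + 238) = -57
An accumulation of reserves is recorded as a debit (negative entry), so the change in the stock of reserves is the negative of that balance.
Change in official reserves = -(-57) = 57

57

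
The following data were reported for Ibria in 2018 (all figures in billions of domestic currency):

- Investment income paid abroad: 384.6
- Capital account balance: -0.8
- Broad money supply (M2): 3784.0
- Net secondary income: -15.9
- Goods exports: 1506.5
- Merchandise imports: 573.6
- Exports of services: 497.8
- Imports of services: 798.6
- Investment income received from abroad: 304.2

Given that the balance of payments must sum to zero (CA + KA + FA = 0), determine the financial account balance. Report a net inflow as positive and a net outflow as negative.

-535.0

Goods balance = 1506.5 - 573.6 = 932.9
Services balance = 497.8 - 798.6 = -300.8
Trade balance (goods + services) = 932.9 + (-300.8) = 632.1
Net primary income = 304.2 - 384.6 = -80.4
Net secondary income = -15.9
Current account = 632.1 + (-80.4) + (-15.9) = 535.8
Financial account = -(535.8 + (-0.8)) = -535.0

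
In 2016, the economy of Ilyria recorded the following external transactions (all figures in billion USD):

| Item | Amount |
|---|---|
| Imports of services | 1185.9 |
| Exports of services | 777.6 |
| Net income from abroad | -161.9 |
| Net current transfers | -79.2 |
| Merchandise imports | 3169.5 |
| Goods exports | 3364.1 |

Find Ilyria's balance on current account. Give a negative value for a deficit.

Goods balance = 3364.1 - 3169.5 = 194.6
Services balance = 777.6 - 1185.9 = -408.3
Trade balance (goods + services) = 194.6 + (-408.3) = -213.7
Net primary income = -161.9
Net secondary income = -79.2
Current account = -213.7 + (-161.9) + (-79.2) = -454.8

-454.8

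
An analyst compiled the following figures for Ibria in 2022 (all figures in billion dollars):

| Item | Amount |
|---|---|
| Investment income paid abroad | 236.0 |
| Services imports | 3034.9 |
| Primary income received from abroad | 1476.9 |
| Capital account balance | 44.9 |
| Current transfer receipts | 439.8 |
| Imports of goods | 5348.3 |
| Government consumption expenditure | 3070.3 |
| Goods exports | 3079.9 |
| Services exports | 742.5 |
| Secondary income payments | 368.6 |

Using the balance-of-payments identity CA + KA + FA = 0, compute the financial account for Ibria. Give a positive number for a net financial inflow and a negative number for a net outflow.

Goods balance = 3079.9 - 5348.3 = -2268.4
Services balance = 742.5 - 3034.9 = -2292.4
Trade balance (goods + services) = -2268.4 + (-2292.4) = -4560.8
Net primary income = 1476.9 - 236.0 = 1240.9
Net secondary income = 439.8 - 368.6 = 71.2
Current account = -4560.8 + 1240.9 + 71.2 = -3248.7
Financial account = -(-3248.7 + 44.9) = 3203.8

3203.8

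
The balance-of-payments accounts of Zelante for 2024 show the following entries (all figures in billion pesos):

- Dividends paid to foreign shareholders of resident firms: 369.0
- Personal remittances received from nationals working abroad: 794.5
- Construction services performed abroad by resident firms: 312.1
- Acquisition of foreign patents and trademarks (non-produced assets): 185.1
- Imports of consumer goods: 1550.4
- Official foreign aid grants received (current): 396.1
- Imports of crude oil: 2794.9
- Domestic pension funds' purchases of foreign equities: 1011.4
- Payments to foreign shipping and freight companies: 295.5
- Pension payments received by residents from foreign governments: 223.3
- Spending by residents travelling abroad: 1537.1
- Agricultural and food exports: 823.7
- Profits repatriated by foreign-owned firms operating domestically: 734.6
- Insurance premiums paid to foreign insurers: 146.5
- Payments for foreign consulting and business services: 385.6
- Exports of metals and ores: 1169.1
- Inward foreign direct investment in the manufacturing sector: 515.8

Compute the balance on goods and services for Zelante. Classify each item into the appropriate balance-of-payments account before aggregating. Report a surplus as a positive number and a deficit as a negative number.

-4405.1

Goods: -2794.9 + 823.7 - 1550.4 + 1169.1 = -2352.5
Services: -1537.1 - 146.5 - 385.6 + 312.1 - 295.5 = -2052.6
Trade balance = -2352.5 + (-2052.6) = -4405.1
(Excluded from the trade balance — primary income: dividends paid to foreign shareholders of resident firms 369.0, profits repatriated by foreign-owned firms operating domestically 734.6; secondary income: personal remittances received from nationals working abroad 794.5, official foreign aid grants received (current) 396.1, pension payments received by residents from foreign governments 223.3; capital account: acquisition of foreign patents and trademarks (non-produced assets) 185.1; financial account: domestic pension funds' purchases of foreign equities 1011.4, inward foreign direct investment in the manufacturing sector 515.8.)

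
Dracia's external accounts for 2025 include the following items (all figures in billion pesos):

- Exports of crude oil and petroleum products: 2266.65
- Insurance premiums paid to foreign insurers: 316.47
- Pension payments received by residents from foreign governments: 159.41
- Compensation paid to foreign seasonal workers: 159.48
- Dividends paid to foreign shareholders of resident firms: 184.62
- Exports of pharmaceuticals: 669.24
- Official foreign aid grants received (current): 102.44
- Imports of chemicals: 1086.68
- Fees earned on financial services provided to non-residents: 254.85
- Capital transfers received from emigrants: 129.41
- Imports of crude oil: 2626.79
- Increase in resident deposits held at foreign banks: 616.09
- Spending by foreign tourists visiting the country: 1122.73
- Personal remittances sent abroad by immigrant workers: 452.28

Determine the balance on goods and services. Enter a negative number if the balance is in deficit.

283.53

Goods: -2626.79 + 669.24 + 2266.65 - 1086.68 = -777.58
Services: -316.47 + 254.85 + 1122.73 = 1061.11
Trade balance = -777.58 + 1061.11 = 283.53
(Excluded from the trade balance — secondary income: pension payments received by residents from foreign governments 159.41, official foreign aid grants received (current) 102.44, personal remittances sent abroad by immigrant workers 452.28; primary income: compensation paid to foreign seasonal workers 159.48, dividends paid to foreign shareholders of resident firms 184.62; capital account: capital transfers received from emigrants 129.41; financial account: increase in resident deposits held at foreign banks 616.09.)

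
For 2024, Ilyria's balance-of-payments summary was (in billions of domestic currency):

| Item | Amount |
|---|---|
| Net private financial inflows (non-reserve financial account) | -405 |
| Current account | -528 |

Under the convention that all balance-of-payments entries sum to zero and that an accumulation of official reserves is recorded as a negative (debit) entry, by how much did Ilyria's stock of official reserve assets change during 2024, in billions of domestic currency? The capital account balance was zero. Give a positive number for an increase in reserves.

Official reserve transactions balance = -((-528) + (-405)) = 933
An accumulation of reserves is recorded as a debit (negative entry), so the change in the stock of reserves is the negative of that balance.
Change in official reserves = -(933) = -933

-933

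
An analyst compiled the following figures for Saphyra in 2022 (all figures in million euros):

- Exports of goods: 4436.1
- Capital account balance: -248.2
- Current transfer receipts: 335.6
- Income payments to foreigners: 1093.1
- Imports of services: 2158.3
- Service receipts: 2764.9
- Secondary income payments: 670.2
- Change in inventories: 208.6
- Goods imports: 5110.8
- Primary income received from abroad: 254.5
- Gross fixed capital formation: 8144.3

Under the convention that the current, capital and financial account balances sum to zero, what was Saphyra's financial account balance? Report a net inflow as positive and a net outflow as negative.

1489.5

Goods balance = 4436.1 - 5110.8 = -674.7
Services balance = 2764.9 - 2158.3 = 606.6
Trade balance (goods + services) = -674.7 + 606.6 = -68.1
Net primary income = 254.5 - 1093.1 = -838.6
Net secondary income = 335.6 - 670.2 = -334.6
Current account = -68.1 + (-838.6) + (-334.6) = -1241.3
Financial account = -(-1241.3 + (-248.2)) = 1489.5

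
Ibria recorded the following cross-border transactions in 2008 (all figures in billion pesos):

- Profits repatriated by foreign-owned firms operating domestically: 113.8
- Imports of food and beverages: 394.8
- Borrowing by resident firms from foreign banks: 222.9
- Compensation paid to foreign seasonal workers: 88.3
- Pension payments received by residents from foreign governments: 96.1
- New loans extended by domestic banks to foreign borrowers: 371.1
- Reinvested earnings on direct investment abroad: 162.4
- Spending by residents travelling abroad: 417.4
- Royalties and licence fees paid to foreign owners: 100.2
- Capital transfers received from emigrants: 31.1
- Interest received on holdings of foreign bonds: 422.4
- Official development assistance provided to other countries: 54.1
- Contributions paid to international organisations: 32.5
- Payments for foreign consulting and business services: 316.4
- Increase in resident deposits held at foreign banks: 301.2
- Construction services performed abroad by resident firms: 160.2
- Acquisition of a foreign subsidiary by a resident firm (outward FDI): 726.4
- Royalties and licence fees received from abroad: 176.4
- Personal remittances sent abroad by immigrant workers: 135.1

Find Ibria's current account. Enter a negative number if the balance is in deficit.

-635.1

Goods: -394.8
Services: -316.4 - 100.2 - 417.4 + 176.4 + 160.2 = -497.4
Primary income: -113.8 + 422.4 - 88.3 + 162.4 = 382.7
Secondary income: -135.1 + 96.1 - 54.1 - 32.5 = -125.6
Current account = (-394.8) + (-497.4) + 382.7 + (-125.6) = -635.1
(Excluded from the current account — financial account: borrowing by resident firms from foreign banks 222.9, new loans extended by domestic banks to foreign borrowers 371.1, increase in resident deposits held at foreign banks 301.2, acquisition of a foreign subsidiary by a resident firm (outward FDI) 726.4; capital account: capital transfers received from emigrants 31.1.)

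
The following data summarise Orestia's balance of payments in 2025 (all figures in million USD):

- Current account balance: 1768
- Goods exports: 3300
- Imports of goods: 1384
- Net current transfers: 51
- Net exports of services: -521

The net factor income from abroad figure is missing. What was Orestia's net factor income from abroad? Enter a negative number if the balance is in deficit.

Current account = goods balance + services balance + net primary income + net secondary income
Sum of the known components = 1446
Net factor income from abroad = CA - (known components) = 1768 - 1446 = 322

322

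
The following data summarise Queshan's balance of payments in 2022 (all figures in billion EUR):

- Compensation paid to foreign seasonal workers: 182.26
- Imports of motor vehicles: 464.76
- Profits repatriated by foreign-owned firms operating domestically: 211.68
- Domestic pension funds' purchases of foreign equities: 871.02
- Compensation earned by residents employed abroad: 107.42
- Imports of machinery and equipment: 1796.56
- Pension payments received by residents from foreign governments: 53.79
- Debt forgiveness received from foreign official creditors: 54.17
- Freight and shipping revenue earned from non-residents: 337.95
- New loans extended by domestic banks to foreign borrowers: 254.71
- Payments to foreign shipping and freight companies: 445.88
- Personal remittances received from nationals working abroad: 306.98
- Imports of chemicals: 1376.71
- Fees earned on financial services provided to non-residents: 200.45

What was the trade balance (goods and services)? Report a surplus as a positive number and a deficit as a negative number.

-3545.51

Goods: -1376.71 - 1796.56 - 464.76 = -3638.03
Services: 200.45 + 337.95 - 445.88 = 92.52
Trade balance = -3638.03 + 92.52 = -3545.51
(Excluded from the trade balance — primary income: compensation paid to foreign seasonal workers 182.26, profits repatriated by foreign-owned firms operating domestically 211.68, compensation earned by residents employed abroad 107.42; financial account: domestic pension funds' purchases of foreign equities 871.02, new loans extended by domestic banks to foreign borrowers 254.71; secondary income: pension payments received by residents from foreign governments 53.79, personal remittances received from nationals working abroad 306.98; capital account: debt forgiveness received from foreign official creditors 54.17.)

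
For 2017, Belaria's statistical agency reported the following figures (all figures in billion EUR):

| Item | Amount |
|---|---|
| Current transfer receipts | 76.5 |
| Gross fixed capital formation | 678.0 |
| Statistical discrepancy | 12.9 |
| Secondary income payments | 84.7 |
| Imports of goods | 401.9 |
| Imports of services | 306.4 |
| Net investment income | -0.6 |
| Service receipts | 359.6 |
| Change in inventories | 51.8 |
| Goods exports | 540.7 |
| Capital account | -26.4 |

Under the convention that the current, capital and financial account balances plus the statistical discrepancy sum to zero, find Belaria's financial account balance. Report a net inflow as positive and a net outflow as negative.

-169.7

Goods balance = 540.7 - 401.9 = 138.8
Services balance = 359.6 - 306.4 = 53.2
Trade balance (goods + services) = 138.8 + 53.2 = 192.0
Net primary income = -0.6
Net secondary income = 76.5 - 84.7 = -8.2
Current account = 192.0 + (-0.6) + (-8.2) = 183.2
Financial account = -(183.2 + (-26.4) + 12.9) = -169.7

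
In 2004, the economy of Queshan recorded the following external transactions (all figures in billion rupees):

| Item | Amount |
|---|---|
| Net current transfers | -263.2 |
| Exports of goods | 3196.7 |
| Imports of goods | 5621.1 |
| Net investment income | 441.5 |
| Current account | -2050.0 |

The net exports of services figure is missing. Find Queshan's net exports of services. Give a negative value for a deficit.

196.1

Current account = goods balance + services balance + net primary income + net secondary income
Sum of the known components = -2246.1
Net exports of services = CA - (known components) = -2050.0 - (-2246.1) = 196.1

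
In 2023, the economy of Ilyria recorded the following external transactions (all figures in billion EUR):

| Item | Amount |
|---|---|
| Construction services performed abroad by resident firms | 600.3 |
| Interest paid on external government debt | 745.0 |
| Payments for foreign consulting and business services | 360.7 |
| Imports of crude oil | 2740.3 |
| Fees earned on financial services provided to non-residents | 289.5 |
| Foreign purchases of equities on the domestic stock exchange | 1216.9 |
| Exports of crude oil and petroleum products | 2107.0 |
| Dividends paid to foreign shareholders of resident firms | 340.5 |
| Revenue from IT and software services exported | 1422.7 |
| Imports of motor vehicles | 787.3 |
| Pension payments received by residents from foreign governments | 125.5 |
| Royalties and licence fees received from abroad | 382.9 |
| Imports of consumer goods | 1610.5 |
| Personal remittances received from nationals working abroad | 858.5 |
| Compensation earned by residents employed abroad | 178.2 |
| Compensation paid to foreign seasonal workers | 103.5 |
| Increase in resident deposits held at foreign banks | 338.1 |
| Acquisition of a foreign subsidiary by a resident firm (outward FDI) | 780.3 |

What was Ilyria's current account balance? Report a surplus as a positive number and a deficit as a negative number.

Goods: -787.3 + 2107.0 - 2740.3 - 1610.5 = -3031.1
Services: -360.7 + 1422.7 + 289.5 + 382.9 + 600.3 = 2334.7
Primary income: 178.2 - 745.0 - 103.5 - 340.5 = -1010.8
Secondary income: 125.5 + 858.5 = 984.0
Current account = (-3031.1) + 2334.7 + (-1010.8) + 984.0 = -723.2
(Excluded from the current account — financial account: foreign purchases of equities on the domestic stock exchange 1216.9, increase in resident deposits held at foreign banks 338.1, acquisition of a foreign subsidiary by a resident firm (outward FDI) 780.3.)

-723.2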